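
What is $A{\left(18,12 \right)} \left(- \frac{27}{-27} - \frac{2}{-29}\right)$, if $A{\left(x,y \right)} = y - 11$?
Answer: $\frac{31}{29} \approx 1.069$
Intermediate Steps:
$A{\left(x,y \right)} = -11 + y$ ($A{\left(x,y \right)} = y - 11 = -11 + y$)
$A{\left(18,12 \right)} \left(- \frac{27}{-27} - \frac{2}{-29}\right) = \left(-11 + 12\right) \left(- \frac{27}{-27} - \frac{2}{-29}\right) = 1 \left(\left(-27\right) \left(- \frac{1}{27}\right) - - \frac{2}{29}\right) = 1 \left(1 + \frac{2}{29}\right) = 1 \cdot \frac{31}{29} = \frac{31}{29}$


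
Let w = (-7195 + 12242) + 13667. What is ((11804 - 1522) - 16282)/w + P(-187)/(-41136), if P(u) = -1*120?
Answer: -1698405/5345966 ≈ -0.31770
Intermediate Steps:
P(u) = -120
w = 18714 (w = 5047 + 13667 = 18714)
((11804 - 1522) - 16282)/w + P(-187)/(-41136) = ((11804 - 1522) - 16282)/18714 - 120/(-41136) = (10282 - 16282)*(1/18714) - 120*(-1/41136) = -6000*1/18714 + 5/1714 = -1000/3119 + 5/1714 = -1698405/5345966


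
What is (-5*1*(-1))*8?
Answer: 40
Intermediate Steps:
(-5*1*(-1))*8 = -5*(-1)*8 = 5*8 = 40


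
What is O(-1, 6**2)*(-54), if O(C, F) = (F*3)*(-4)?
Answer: 23328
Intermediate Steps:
O(C, F) = -12*F (O(C, F) = (3*F)*(-4) = -12*F)
O(-1, 6**2)*(-54) = -12*6**2*(-54) = -12*36*(-54) = -432*(-54) = 23328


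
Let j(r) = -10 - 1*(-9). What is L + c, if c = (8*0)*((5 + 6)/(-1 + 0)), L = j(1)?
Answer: -1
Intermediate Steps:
j(r) = -1 (j(r) = -10 + 9 = -1)
L = -1
c = 0 (c = 0*(11/(-1)) = 0*(11*(-1)) = 0*(-11) = 0)
L + c = -1 + 0 = -1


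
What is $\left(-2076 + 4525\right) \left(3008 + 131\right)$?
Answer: $7687411$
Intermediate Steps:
$\left(-2076 + 4525\right) \left(3008 + 131\right) = 2449 \cdot 3139 = 7687411$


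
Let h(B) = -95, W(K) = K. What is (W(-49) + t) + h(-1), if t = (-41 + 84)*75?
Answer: 3081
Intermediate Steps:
t = 3225 (t = 43*75 = 3225)
(W(-49) + t) + h(-1) = (-49 + 3225) - 95 = 3176 - 95 = 3081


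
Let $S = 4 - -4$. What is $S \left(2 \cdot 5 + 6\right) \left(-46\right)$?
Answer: $-5888$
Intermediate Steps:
$S = 8$ ($S = 4 + 4 = 8$)
$S \left(2 \cdot 5 + 6\right) \left(-46\right) = 8 \left(2 \cdot 5 + 6\right) \left(-46\right) = 8 \left(10 + 6\right) \left(-46\right) = 8 \cdot 16 \left(-46\right) = 128 \left(-46\right) = -5888$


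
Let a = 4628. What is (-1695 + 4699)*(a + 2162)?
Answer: 20397160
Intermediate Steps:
(-1695 + 4699)*(a + 2162) = (-1695 + 4699)*(4628 + 2162) = 3004*6790 = 20397160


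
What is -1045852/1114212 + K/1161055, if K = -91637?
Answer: -47014097818/46202193345 ≈ -1.0176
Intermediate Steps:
-1045852/1114212 + K/1161055 = -1045852/1114212 - 91637/1161055 = -1045852*1/1114212 - 91637*1/1161055 = -261463/278553 - 13091/165865 = -47014097818/46202193345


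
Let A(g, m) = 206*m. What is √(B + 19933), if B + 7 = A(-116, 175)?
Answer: 2*√13994 ≈ 236.59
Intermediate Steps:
B = 36043 (B = -7 + 206*175 = -7 + 36050 = 36043)
√(B + 19933) = √(36043 + 19933) = √55976 = 2*√13994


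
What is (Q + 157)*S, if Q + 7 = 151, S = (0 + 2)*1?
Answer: 602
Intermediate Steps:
S = 2 (S = 2*1 = 2)
Q = 144 (Q = -7 + 151 = 144)
(Q + 157)*S = (144 + 157)*2 = 301*2 = 602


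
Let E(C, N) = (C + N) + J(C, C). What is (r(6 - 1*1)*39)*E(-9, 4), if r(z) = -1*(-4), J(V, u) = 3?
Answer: -312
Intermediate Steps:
r(z) = 4
E(C, N) = 3 + C + N (E(C, N) = (C + N) + 3 = 3 + C + N)
(r(6 - 1*1)*39)*E(-9, 4) = (4*39)*(3 - 9 + 4) = 156*(-2) = -312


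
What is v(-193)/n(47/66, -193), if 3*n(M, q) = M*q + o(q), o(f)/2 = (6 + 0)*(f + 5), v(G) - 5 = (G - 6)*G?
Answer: -7605576/157967 ≈ -48.147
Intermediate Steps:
v(G) = 5 + G*(-6 + G) (v(G) = 5 + (G - 6)*G = 5 + (-6 + G)*G = 5 + G*(-6 + G))
o(f) = 60 + 12*f (o(f) = 2*((6 + 0)*(f + 5)) = 2*(6*(5 + f)) = 2*(30 + 6*f) = 60 + 12*f)
n(M, q) = 20 + 4*q + M*q/3 (n(M, q) = (M*q + (60 + 12*q))/3 = (60 + 12*q + M*q)/3 = 20 + 4*q + M*q/3)
v(-193)/n(47/66, -193) = (5 + (-193)**2 - 6*(-193))/(20 + 4*(-193) + (1/3)*(47/66)*(-193)) = (5 + 37249 + 1158)/(20 - 772 + (1/3)*(47*(1/66))*(-193)) = 38412/(20 - 772 + (1/3)*(47/66)*(-193)) = 38412/(20 - 772 - 9071/198) = 38412/(-157967/198) = 38412*(-198/157967) = -7605576/157967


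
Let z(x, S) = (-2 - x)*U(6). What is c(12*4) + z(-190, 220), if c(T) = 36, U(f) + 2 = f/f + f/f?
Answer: 36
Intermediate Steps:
U(f) = 0 (U(f) = -2 + (f/f + f/f) = -2 + (1 + 1) = -2 + 2 = 0)
z(x, S) = 0 (z(x, S) = (-2 - x)*0 = 0)
c(12*4) + z(-190, 220) = 36 + 0 = 36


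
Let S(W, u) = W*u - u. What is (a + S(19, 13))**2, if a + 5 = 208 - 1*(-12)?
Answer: 201601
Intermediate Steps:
S(W, u) = -u + W*u
a = 215 (a = -5 + (208 - 1*(-12)) = -5 + (208 + 12) = -5 + 220 = 215)
(a + S(19, 13))**2 = (215 + 13*(-1 + 19))**2 = (215 + 13*18)**2 = (215 + 234)**2 = 449**2 = 201601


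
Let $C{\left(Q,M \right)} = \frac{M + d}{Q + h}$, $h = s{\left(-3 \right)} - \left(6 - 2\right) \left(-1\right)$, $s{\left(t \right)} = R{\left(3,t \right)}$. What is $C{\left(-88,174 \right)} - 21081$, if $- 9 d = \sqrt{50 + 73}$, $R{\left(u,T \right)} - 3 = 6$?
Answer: $- \frac{527083}{25} + \frac{\sqrt{123}}{675} \approx -21083.0$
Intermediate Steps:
$R{\left(u,T \right)} = 9$ ($R{\left(u,T \right)} = 3 + 6 = 9$)
$d = - \frac{\sqrt{123}}{9}$ ($d = - \frac{\sqrt{50 + 73}}{9} = - \frac{\sqrt{123}}{9} \approx -1.2323$)
$s{\left(t \right)} = 9$
$h = 13$ ($h = 9 - \left(6 - 2\right) \left(-1\right) = 9 - 4 \left(-1\right) = 9 - -4 = 9 + 4 = 13$)
$C{\left(Q,M \right)} = \frac{M - \frac{\sqrt{123}}{9}}{13 + Q}$ ($C{\left(Q,M \right)} = \frac{M - \frac{\sqrt{123}}{9}}{Q + 13} = \frac{M - \frac{\sqrt{123}}{9}}{13 + Q}$)
$C{\left(-88,174 \right)} - 21081 = \frac{174 - \frac{\sqrt{123}}{9}}{13 - 88} - 21081 = \frac{174 - \frac{\sqrt{123}}{9}}{-75} - 21081 = - \frac{174 - \frac{\sqrt{123}}{9}}{75} - 21081 = \left(- \frac{58}{25} + \frac{\sqrt{123}}{675}\right) - 21081 = - \frac{527083}{25} + \frac{\sqrt{123}}{675}$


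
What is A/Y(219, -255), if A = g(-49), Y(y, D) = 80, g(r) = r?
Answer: -49/80 ≈ -0.61250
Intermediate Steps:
A = -49
A/Y(219, -255) = -49/80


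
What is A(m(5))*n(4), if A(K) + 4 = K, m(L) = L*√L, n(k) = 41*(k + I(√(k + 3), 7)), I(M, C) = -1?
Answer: -492 + 615*√5 ≈ 883.18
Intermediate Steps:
n(k) = -41 + 41*k (n(k) = 41*(k - 1) = 41*(-1 + k) = -41 + 41*k)
m(L) = L^(3/2)
A(K) = -4 + K
A(m(5))*n(4) = (-4 + 5^(3/2))*(-41 + 41*4) = (-4 + 5*√5)*(-41 + 164) = (-4 + 5*√5)*123 = -492 + 615*√5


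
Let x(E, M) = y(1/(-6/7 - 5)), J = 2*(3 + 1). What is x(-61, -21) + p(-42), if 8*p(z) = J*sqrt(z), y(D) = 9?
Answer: 9 + I*sqrt(42) ≈ 9.0 + 6.4807*I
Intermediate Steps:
J = 8 (J = 2*4 = 8)
x(E, M) = 9
p(z) = sqrt(z) (p(z) = (8*sqrt(z))/8 = sqrt(z))
x(-61, -21) + p(-42) = 9 + sqrt(-42) = 9 + I*sqrt(42)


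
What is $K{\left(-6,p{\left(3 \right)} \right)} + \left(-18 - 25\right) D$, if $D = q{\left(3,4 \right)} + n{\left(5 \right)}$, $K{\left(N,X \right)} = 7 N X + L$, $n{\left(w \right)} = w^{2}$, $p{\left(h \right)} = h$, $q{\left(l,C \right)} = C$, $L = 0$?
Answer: $-1373$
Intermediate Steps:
$K{\left(N,X \right)} = 7 N X$ ($K{\left(N,X \right)} = 7 N X + 0 = 7 N X$)
$D = 29$ ($D = 4 + 5^{2} = 4 + 25 = 29$)
$K{\left(-6,p{\left(3 \right)} \right)} + \left(-18 - 25\right) D = 7 \left(-6\right) 3 + \left(-18 - 25\right) 29 = -126 + \left(-18 - 25\right) 29 = -126 - 1247 = -1373$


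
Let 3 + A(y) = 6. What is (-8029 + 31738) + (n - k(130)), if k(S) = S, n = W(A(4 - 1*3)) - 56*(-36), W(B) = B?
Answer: 25598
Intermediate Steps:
A(y) = 3 (A(y) = -3 + 6 = 3)
n = 2019 (n = 3 - 56*(-36) = 3 + 2016 = 2019)
(-8029 + 31738) + (n - k(130)) = (-8029 + 31738) + (2019 - 1*130) = 23709 + (2019 - 130) = 23709 + 1889 = 25598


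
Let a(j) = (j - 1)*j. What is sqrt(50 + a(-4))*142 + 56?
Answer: 56 + 142*sqrt(70) ≈ 1244.1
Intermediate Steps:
a(j) = j*(-1 + j) (a(j) = (-1 + j)*j = j*(-1 + j))
sqrt(50 + a(-4))*142 + 56 = sqrt(50 - 4*(-1 - 4))*142 + 56 = sqrt(50 - 4*(-5))*142 + 56 = sqrt(50 + 20)*142 + 56 = sqrt(70)*142 + 56 = 142*sqrt(70) + 56 = 56 + 142*sqrt(70)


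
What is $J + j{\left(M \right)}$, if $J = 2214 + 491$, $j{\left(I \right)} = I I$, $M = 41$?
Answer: $4386$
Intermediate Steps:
$j{\left(I \right)} = I^{2}$
$J = 2705$
$J + j{\left(M \right)} = 2705 + 41^{2} = 2705 + 1681 = 4386$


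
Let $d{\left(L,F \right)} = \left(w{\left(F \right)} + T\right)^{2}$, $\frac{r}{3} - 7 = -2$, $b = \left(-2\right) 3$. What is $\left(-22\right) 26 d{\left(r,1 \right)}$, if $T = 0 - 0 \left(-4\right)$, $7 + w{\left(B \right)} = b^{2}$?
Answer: $-481052$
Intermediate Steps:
$b = -6$
$r = 15$ ($r = 21 + 3 \left(-2\right) = 21 - 6 = 15$)
$w{\left(B \right)} = 29$ ($w{\left(B \right)} = -7 + \left(-6\right)^{2} = -7 + 36 = 29$)
$T = 0$ ($T = 0 - 0 = 0 + 0 = 0$)
$d{\left(L,F \right)} = 841$ ($d{\left(L,F \right)} = \left(29 + 0\right)^{2} = 29^{2} = 841$)
$\left(-22\right) 26 d{\left(r,1 \right)} = \left(-22\right) 26 \cdot 841 = \left(-572\right) 841 = -481052$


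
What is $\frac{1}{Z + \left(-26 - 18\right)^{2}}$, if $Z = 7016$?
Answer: $\frac{1}{8952} \approx 0.00011171$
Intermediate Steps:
$\frac{1}{Z + \left(-26 - 18\right)^{2}} = \frac{1}{7016 + \left(-26 - 18\right)^{2}} = \frac{1}{7016 + \left(-44\right)^{2}} = \frac{1}{7016 + 1936} = \frac{1}{8952}$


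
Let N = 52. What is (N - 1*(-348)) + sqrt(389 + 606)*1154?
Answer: 400 + 1154*sqrt(995) ≈ 36801.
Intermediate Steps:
(N - 1*(-348)) + sqrt(389 + 606)*1154 = (52 - 1*(-348)) + sqrt(389 + 606)*1154 = (52 + 348) + sqrt(995)*1154 = 400 + 1154*sqrt(995)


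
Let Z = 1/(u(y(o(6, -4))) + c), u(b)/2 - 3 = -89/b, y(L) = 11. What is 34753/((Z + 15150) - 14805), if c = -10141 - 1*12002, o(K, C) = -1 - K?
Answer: 8468784805/84071314 ≈ 100.73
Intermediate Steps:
c = -22143 (c = -10141 - 12002 = -22143)
u(b) = 6 - 178/b (u(b) = 6 + 2*(-89/b) = 6 - 178/b)
Z = -11/243685 (Z = 1/((6 - 178/11) - 22143) = 1/(-112/11 - 22143) = 1/(-243685/11) = -11/243685 ≈ -4.5140e-5)
34753/((Z + 15150) - 14805) = 34753/((-11/243685 + 15150) - 14805) = 34753/(3691827739/243685 - 14805) = 34753/(84071314/243685) = 34753*(243685/84071314) = 8468784805/84071314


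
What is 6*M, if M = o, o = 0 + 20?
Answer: 120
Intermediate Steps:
o = 20
M = 20
6*M = 6*20 = 120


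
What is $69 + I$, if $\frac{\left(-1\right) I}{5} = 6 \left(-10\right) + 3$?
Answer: $354$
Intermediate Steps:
$I = 285$ ($I = - 5 \left(6 \left(-10\right) + 3\right) = - 5 \left(-60 + 3\right) = \left(-5\right) \left(-57\right) = 285$)
$69 + I = 69 + 285 = 354$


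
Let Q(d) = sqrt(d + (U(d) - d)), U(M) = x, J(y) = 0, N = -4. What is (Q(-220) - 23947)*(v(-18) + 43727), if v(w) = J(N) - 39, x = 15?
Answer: -1046196536 + 43688*sqrt(15) ≈ -1.0460e+9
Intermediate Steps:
U(M) = 15
v(w) = -39 (v(w) = 0 - 39 = -39)
Q(d) = sqrt(15) (Q(d) = sqrt(d + (15 - d)) = sqrt(15))
(Q(-220) - 23947)*(v(-18) + 43727) = (sqrt(15) - 23947)*(-39 + 43727) = (-23947 + sqrt(15))*43688 = -1046196536 + 43688*sqrt(15)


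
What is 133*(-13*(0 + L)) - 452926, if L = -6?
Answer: -442552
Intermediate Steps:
133*(-13*(0 + L)) - 452926 = 133*(-13*(0 - 6)) - 452926 = 133*(-13*(-6)) - 452926 = 133*78 - 452926 = 10374 - 452926 = -442552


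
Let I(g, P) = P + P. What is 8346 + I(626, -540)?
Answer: 7266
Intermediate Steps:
I(g, P) = 2*P
8346 + I(626, -540) = 8346 + 2*(-540) = 8346 - 1080 = 7266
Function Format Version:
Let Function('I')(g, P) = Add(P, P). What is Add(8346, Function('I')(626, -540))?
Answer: 7266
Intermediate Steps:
Function('I')(g, P) = Mul(2, P)
Add(8346, Function('I')(626, -540)) = Add(8346, Mul(2, -540)) = Add(8346, -1080) = 7266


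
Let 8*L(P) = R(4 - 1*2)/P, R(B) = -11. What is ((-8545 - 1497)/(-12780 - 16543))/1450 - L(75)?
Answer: 9474541/510220200 ≈ 0.018569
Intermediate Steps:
L(P) = -11/(8*P) (L(P) = (-11/P)/8 = -11/(8*P))
((-8545 - 1497)/(-12780 - 16543))/1450 - L(75) = ((-8545 - 1497)/(-12780 - 16543))/1450 - (-11)/(8*75) = -10042/(-29323)*(1/1450) - (-11)/(8*75) = -10042*(-1/29323)*(1/1450) - 1*(-11/600) = (10042/29323)*(1/1450) + 11/600 = 5021/21259175 + 11/600 = 9474541/510220200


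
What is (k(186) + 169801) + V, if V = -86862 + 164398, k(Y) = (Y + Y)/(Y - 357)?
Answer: 14098085/57 ≈ 2.4733e+5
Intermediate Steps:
k(Y) = 2*Y/(-357 + Y) (k(Y) = (2*Y)/(-357 + Y) = 2*Y/(-357 + Y))
V = 77536
(k(186) + 169801) + V = (2*186/(-357 + 186) + 169801) + 77536 = (2*186/(-171) + 169801) + 77536 = (2*186*(-1/171) + 169801) + 77536 = (-124/57 + 169801) + 77536 = 9678533/57 + 77536 = 14098085/57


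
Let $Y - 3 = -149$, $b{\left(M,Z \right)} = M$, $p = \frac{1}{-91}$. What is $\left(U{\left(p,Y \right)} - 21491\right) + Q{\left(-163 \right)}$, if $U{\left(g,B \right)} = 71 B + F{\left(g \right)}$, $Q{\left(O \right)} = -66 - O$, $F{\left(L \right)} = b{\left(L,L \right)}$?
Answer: $- \frac{2890161}{91} \approx -31760.0$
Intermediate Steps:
$p = - \frac{1}{91} \approx -0.010989$
$F{\left(L \right)} = L$
$Y = -146$ ($Y = 3 - 149 = -146$)
$U{\left(g,B \right)} = g + 71 B$ ($U{\left(g,B \right)} = 71 B + g = g + 71 B$)
$\left(U{\left(p,Y \right)} - 21491\right) + Q{\left(-163 \right)} = \left(\left(- \frac{1}{91} + 71 \left(-146\right)\right) - 21491\right) - -97 = \left(\left(- \frac{1}{91} - 10366\right) - 21491\right) + \left(-66 + 163\right) = \left(- \frac{943307}{91} - 21491\right) + 97 = - \frac{2898988}{91} + 97 = - \frac{2890161}{91}$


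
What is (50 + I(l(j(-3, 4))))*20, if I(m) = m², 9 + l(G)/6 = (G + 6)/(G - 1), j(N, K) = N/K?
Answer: 104680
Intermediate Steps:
l(G) = -54 + 6*(6 + G)/(-1 + G) (l(G) = -54 + 6*((G + 6)/(G - 1)) = -54 + 6*((6 + G)/(-1 + G)) = -54 + 6*(6 + G)/(-1 + G))
(50 + I(l(j(-3, 4))))*20 = (50 + (6*(15 - (-24)/4)/(-1 - 3/4))²)*20 = (50 + (6*(15 - (-24)/4)/(-1 - 3*¼))²)*20 = (50 + (6*(15 - 8*(-¾))/(-1 - ¾))²)*20 = (50 + (6*(15 + 6)/(-7/4))²)*20 = (50 + (6*(-4/7)*21)²)*20 = (50 + (-72)²)*20 = (50 + 5184)*20 = 5234*20 = 104680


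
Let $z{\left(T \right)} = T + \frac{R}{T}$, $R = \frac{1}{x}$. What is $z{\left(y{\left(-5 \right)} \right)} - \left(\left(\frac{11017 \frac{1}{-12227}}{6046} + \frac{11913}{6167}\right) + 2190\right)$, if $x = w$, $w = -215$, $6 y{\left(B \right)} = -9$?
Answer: $- \frac{322489219605572066}{147025180905015} \approx -2193.4$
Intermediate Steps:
$y{\left(B \right)} = - \frac{3}{2}$ ($y{\left(B \right)} = \frac{1}{6} \left(-9\right) = - \frac{3}{2}$)
$x = -215$
$R = - \frac{1}{215}$ ($R = \frac{1}{-215} = - \frac{1}{215} \approx -0.0046512$)
$z{\left(T \right)} = T - \frac{1}{215 T}$
$z{\left(y{\left(-5 \right)} \right)} - \left(\left(\frac{11017 \frac{1}{-12227}}{6046} + \frac{11913}{6167}\right) + 2190\right) = \left(- \frac{3}{2} - \frac{1}{215 \left(- \frac{3}{2}\right)}\right) - \left(\left(\frac{11017 \frac{1}{-12227}}{6046} + \frac{11913}{6167}\right) + 2190\right) = \left(- \frac{3}{2} - - \frac{2}{645}\right) - \left(\left(11017 \left(- \frac{1}{12227}\right) \frac{1}{6046} + 11913 \cdot \frac{1}{6167}\right) + 2190\right) = \left(- \frac{3}{2} + \frac{2}{645}\right) - \left(\left(\left(- \frac{11017}{12227}\right) \frac{1}{6046} + \frac{11913}{6167}\right) + 2190\right) = - \frac{1931}{1290} - \left(\left(- \frac{11017}{73924442} + \frac{11913}{6167}\right) + 2190\right) = - \frac{1931}{1290} - \left(\frac{880593935707}{455892033814} + 2190\right) = - \frac{1931}{1290} - \frac{999284147988367}{455892033814} = - \frac{322489219605572066}{147025180905015}$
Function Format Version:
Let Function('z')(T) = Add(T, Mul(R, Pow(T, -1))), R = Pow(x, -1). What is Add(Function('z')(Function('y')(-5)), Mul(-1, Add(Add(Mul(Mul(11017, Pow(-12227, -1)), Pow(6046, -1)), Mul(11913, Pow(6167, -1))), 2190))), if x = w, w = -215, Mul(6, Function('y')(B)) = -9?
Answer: Rational(-322489219605572066, 147025180905015) ≈ -2193.4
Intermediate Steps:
Function('y')(B) = Rational(-3, 2) (Function('y')(B) = Mul(Rational(1, 6), -9) = Rational(-3, 2))
x = -215
R = Rational(-1, 215) (R = Pow(-215, -1) = Rational(-1, 215) ≈ -0.0046512)
Function('z')(T) = Add(T, Mul(Rational(-1, 215), Pow(T, -1)))
Add(Function('z')(Function('y')(-5)), Mul(-1, Add(Add(Mul(Mul(11017, Pow(-12227, -1)), Pow(6046, -1)), Mul(11913, Pow(6167, -1))), 2190))) = Add(Add(Rational(-3, 2), Mul(Rational(-1, 215), Pow(Rational(-3, 2), -1))), Mul(-1, Add(Add(Mul(Mul(11017, Pow(-12227, -1)), Pow(6046, -1)), Mul(11913, Pow(6167, -1))), 2190))) = Add(Add(Rational(-3, 2), Mul(Rational(-1, 215), Rational(-2, 3))), Mul(-1, Add(Add(Mul(Mul(11017, Rational(-1, 12227)), Rational(1, 6046)), Mul(11913, Rational(1, 6167))), 2190))) = Add(Add(Rational(-3, 2), Rational(2, 645)), Mul(-1, Add(Add(Mul(Rational(-11017, 12227), Rational(1, 6046)), Rational(11913, 6167)), 2190))) = Add(Rational(-1931, 1290), Mul(-1, Add(Add(Rational(-11017, 73924442), Rational(11913, 6167)), 2190))) = Add(Rational(-1931, 1290), Mul(-1, Add(Rational(880593935707, 455892033814), 2190))) = Add(Rational(-1931, 1290), Mul(-1, Rational(999284147988367, 455892033814))) = Add(Rational(-1931, 1290), Rational(-999284147988367, 455892033814)) = Rational(-322489219605572066, 147025180905015)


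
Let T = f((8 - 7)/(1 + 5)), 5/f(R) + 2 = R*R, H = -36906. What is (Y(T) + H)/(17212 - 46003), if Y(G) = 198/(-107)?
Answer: 1316380/1026879 ≈ 1.2819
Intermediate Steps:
f(R) = 5/(-2 + R²) (f(R) = 5/(-2 + R*R) = 5/(-2 + R²))
T = -180/71 (T = 5/(-2 + ((8 - 7)/(1 + 5))²) = 5/(-2 + (1/6)²) = 5/(-2 + (1*(⅙))²) = 5/(-2 + (⅙)²) = 5/(-2 + 1/36) = 5/(-71/36) = 5*(-36/71) = -180/71 ≈ -2.5352)
Y(G) = -198/107 (Y(G) = 198*(-1/107) = -198/107)
(Y(T) + H)/(17212 - 46003) = (-198/107 - 36906)/(17212 - 46003) = -3949140/107/(-28791) = -3949140/107*(-1/28791) = 1316380/1026879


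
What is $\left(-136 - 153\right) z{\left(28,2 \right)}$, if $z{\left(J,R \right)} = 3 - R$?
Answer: $-289$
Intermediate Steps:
$\left(-136 - 153\right) z{\left(28,2 \right)} = \left(-136 - 153\right) \left(3 - 2\right) = - 289 \left(3 - 2\right) = \left(-289\right) 1 = -289$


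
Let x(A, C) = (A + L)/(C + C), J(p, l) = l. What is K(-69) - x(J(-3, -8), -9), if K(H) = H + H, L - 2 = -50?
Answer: -1270/9 ≈ -141.11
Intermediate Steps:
L = -48 (L = 2 - 50 = -48)
K(H) = 2*H
x(A, C) = (-48 + A)/(2*C) (x(A, C) = (A - 48)/(C + C) = (-48 + A)/((2*C)) = (-48 + A)*(1/(2*C)) = (-48 + A)/(2*C))
K(-69) - x(J(-3, -8), -9) = 2*(-69) - (-48 - 8)/(2*(-9)) = -138 - (-1)*(-56)/(2*9) = -138 - 1*28/9 = -138 - 28/9 = -1270/9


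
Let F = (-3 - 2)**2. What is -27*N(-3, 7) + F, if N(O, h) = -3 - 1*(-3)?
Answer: 25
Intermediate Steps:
N(O, h) = 0 (N(O, h) = -3 + 3 = 0)
F = 25 (F = (-5)**2 = 25)
-27*N(-3, 7) + F = -27*0 + 25 = 0 + 25 = 25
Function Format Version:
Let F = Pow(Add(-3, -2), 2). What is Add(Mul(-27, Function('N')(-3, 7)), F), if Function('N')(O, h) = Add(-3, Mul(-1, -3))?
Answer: 25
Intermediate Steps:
Function('N')(O, h) = 0 (Function('N')(O, h) = Add(-3, 3) = 0)
F = 25 (F = Pow(-5, 2) = 25)
Add(Mul(-27, Function('N')(-3, 7)), F) = Add(Mul(-27, 0), 25) = Add(0, 25) = 25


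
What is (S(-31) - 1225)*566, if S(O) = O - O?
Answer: -693350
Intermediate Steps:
S(O) = 0
(S(-31) - 1225)*566 = (0 - 1225)*566 = -1225*566 = -693350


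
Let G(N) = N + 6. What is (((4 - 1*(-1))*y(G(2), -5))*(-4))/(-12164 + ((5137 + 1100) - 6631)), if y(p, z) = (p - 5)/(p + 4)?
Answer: 5/12558 ≈ 0.00039815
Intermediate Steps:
G(N) = 6 + N
y(p, z) = (-5 + p)/(4 + p)
(((4 - 1*(-1))*y(G(2), -5))*(-4))/(-12164 + ((5137 + 1100) - 6631)) = (((4 - 1*(-1))*((-5 + (6 + 2))/(4 + (6 + 2))))*(-4))/(-12164 + ((5137 + 1100) - 6631)) = (((4 + 1)*((-5 + 8)/(4 + 8)))*(-4))/(-12164 + (6237 - 6631)) = ((5*(3/12))*(-4))/(-12164 - 394) = ((5*((1/12)*3))*(-4))/(-12558) = -5*(1/4)*(-4)/12558 = -5*(-4)/50232 = -1/12558*(-5) = 5/12558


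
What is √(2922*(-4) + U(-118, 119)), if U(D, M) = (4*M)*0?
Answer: 2*I*√2922 ≈ 108.11*I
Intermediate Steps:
U(D, M) = 0
√(2922*(-4) + U(-118, 119)) = √(2922*(-4) + 0) = √(-11688 + 0) = √(-11688) = 2*I*√2922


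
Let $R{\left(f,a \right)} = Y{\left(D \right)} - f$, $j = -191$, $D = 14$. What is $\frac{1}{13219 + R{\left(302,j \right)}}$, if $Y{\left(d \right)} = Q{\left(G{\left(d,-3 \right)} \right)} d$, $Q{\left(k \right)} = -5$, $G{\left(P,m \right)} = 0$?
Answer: $\frac{1}{12847} \approx 7.7839 \cdot 10^{-5}$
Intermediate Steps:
$Y{\left(d \right)} = - 5 d$
$R{\left(f,a \right)} = -70 - f$ ($R{\left(f,a \right)} = \left(-5\right) 14 - f = -70 - f$)
$\frac{1}{13219 + R{\left(302,j \right)}} = \frac{1}{13219 - 372} = \frac{1}{12847}$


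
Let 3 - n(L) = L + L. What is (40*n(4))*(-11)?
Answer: 2200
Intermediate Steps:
n(L) = 3 - 2*L (n(L) = 3 - (L + L) = 3 - 2*L)
(40*n(4))*(-11) = (40*(3 - 2*4))*(-11) = (40*(3 - 8))*(-11) = (40*(-5))*(-11) = -200*(-11) = 2200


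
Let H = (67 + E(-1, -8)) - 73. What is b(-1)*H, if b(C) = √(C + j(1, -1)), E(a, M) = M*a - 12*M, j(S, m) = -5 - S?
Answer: 98*I*√7 ≈ 259.28*I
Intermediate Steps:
E(a, M) = -12*M + M*a
b(C) = √(-6 + C) (b(C) = √(C + (-5 - 1*1)) = √(C + (-5 - 1)) = √(C - 6) = √(-6 + C))
H = 98 (H = (67 - 8*(-12 - 1)) - 73 = (67 - 8*(-13)) - 73 = (67 + 104) - 73 = 171 - 73 = 98)
b(-1)*H = √(-6 - 1)*98 = √(-7)*98 = (I*√7)*98 = 98*I*√7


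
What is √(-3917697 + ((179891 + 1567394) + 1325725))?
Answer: I*√844687 ≈ 919.07*I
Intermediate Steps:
√(-3917697 + ((179891 + 1567394) + 1325725)) = √(-3917697 + (1747285 + 1325725)) = √(-3917697 + 3073010) = √(-844687) = I*√844687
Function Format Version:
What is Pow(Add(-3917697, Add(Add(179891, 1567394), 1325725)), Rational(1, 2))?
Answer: Mul(I, Pow(844687, Rational(1, 2))) ≈ Mul(919.07, I)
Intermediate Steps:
Pow(Add(-3917697, Add(Add(179891, 1567394), 1325725)), Rational(1, 2)) = Pow(Add(-3917697, Add(1747285, 1325725)), Rational(1, 2)) = Pow(Add(-3917697, 3073010), Rational(1, 2)) = Pow(-844687, Rational(1, 2)) = Mul(I, Pow(844687, Rational(1, 2)))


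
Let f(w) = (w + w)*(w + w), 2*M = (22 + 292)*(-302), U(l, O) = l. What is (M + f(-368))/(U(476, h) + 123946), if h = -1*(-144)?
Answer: 247141/62211 ≈ 3.9726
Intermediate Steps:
h = 144
M = -47414 (M = ((22 + 292)*(-302))/2 = (314*(-302))/2 = (½)*(-94828) = -47414)
f(w) = 4*w² (f(w) = (2*w)*(2*w) = 4*w²)
(M + f(-368))/(U(476, h) + 123946) = (-47414 + 4*(-368)²)/(476 + 123946) = (-47414 + 4*135424)/124422 = (-47414 + 541696)*(1/124422) = 494282*(1/124422) = 247141/62211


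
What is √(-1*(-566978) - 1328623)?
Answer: I*√761645 ≈ 872.72*I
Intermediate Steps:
√(-1*(-566978) - 1328623) = √(566978 - 1328623) = √(-761645) = I*√761645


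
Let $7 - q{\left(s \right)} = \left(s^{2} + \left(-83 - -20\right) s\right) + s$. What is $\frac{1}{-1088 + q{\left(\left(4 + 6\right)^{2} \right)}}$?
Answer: $- \frac{1}{4881} \approx -0.00020488$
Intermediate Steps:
$q{\left(s \right)} = 7 - s^{2} + 62 s$ ($q{\left(s \right)} = 7 - \left(\left(s^{2} + \left(-83 - -20\right) s\right) + s\right) = 7 - \left(\left(s^{2} + \left(-83 + 20\right) s\right) + s\right) = 7 - \left(\left(s^{2} - 63 s\right) + s\right) = 7 - \left(s^{2} - 62 s\right) = 7 - s^{2} + 62 s$)
$\frac{1}{-1088 + q{\left(\left(4 + 6\right)^{2} \right)}} = \frac{1}{-1088 + \left(7 - \left(\left(4 + 6\right)^{2}\right)^{2} + 62 \left(4 + 6\right)^{2}\right)} = \frac{1}{-1088 + \left(7 - \left(10^{2}\right)^{2} + 62 \cdot 10^{2}\right)} = \frac{1}{-1088 + \left(7 - 100^{2} + 62 \cdot 100\right)} = \frac{1}{-1088 + \left(7 - 10000 + 6200\right)} = \frac{1}{-1088 - 3793} = \frac{1}{-4881} = - \frac{1}{4881}$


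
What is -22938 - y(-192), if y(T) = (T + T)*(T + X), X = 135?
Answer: -44826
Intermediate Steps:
y(T) = 2*T*(135 + T) (y(T) = (T + T)*(T + 135) = (2*T)*(135 + T) = 2*T*(135 + T))
-22938 - y(-192) = -22938 - 2*(-192)*(135 - 192) = -22938 - 2*(-192)*(-57) = -22938 - 1*21888 = -22938 - 21888 = -44826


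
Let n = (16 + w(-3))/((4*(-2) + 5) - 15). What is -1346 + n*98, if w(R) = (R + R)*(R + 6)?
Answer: -12016/9 ≈ -1335.1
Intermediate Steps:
w(R) = 2*R*(6 + R) (w(R) = (2*R)*(6 + R) = 2*R*(6 + R))
n = ⅑ (n = (16 + 2*(-3)*(6 - 3))/((4*(-2) + 5) - 15) = (16 + 2*(-3)*3)/((-8 + 5) - 15) = (16 - 18)/(-3 - 15) = -2/(-18) = -1/18*(-2) = ⅑ ≈ 0.11111)
-1346 + n*98 = -1346 + (⅑)*98 = -1346 + 98/9 = -12016/9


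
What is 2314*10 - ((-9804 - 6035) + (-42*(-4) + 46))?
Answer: 38765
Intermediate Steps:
2314*10 - ((-9804 - 6035) + (-42*(-4) + 46)) = 23140 - (-15839 + (168 + 46)) = 23140 - (-15839 + 214) = 23140 - 1*(-15625) = 23140 + 15625 = 38765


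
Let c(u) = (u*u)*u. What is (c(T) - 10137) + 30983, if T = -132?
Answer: -2279122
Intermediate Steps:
c(u) = u³ (c(u) = u²*u = u³)
(c(T) - 10137) + 30983 = ((-132)³ - 10137) + 30983 = (-2299968 - 10137) + 30983 = -2310105 + 30983 = -2279122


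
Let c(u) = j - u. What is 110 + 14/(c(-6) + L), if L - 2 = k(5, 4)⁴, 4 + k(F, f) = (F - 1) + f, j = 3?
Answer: 29384/267 ≈ 110.05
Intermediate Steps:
k(F, f) = -5 + F + f (k(F, f) = -4 + ((F - 1) + f) = -4 + ((-1 + F) + f) = -4 + (-1 + F + f) = -5 + F + f)
L = 258 (L = 2 + (-5 + 5 + 4)⁴ = 2 + 4⁴ = 2 + 256 = 258)
c(u) = 3 - u
110 + 14/(c(-6) + L) = 110 + 14/((3 - 1*(-6)) + 258) = 110 + 14/((3 + 6) + 258) = 110 + 14/(9 + 258) = 110 + 14/267 = 29384/267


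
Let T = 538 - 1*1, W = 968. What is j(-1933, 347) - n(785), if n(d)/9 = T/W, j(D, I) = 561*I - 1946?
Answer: 186549095/968 ≈ 1.9272e+5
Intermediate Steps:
j(D, I) = -1946 + 561*I
T = 537 (T = 538 - 1 = 537)
n(d) = 4833/968 (n(d) = 9*(537/968) = 4833/968)
j(-1933, 347) - n(785) = (-1946 + 561*347) - 1*4833/968 = (-1946 + 194667) - 4833/968 = 192721 - 4833/968 = 186549095/968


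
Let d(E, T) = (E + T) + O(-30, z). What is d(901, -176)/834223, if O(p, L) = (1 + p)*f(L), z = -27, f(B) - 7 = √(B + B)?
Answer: 522/834223 - 87*I*√6/834223 ≈ 0.00062573 - 0.00025545*I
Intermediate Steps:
f(B) = 7 + √2*√B (f(B) = 7 + √(B + B) = 7 + √(2*B) = 7 + √2*√B)
O(p, L) = (1 + p)*(7 + √2*√L)
d(E, T) = -203 + E + T - 87*I*√6 (d(E, T) = (E + T) + (1 - 30)*(7 + √2*√(-27)) = (E + T) - 29*(7 + √2*(3*I*√3)) = (E + T) - 29*(7 + 3*I*√6) = (E + T) + (-203 - 87*I*√6) = -203 + E + T - 87*I*√6)
d(901, -176)/834223 = (-203 + 901 - 176 - 87*I*√6)/834223 = (522 - 87*I*√6)*(1/834223) = 522/834223 - 87*I*√6/834223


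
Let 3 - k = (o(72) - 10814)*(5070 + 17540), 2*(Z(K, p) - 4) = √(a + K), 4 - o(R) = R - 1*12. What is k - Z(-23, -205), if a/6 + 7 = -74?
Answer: 245770699 - I*√509/2 ≈ 2.4577e+8 - 11.281*I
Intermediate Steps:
a = -486 (a = -42 + 6*(-74) = -42 - 444 = -486)
o(R) = 16 - R (o(R) = 4 - (R - 1*12) = 4 - (R - 12) = 4 - (-12 + R) = 4 + (12 - R) = 16 - R)
Z(K, p) = 4 + √(-486 + K)/2
k = 245770703 (k = 3 - ((16 - 1*72) - 10814)*(5070 + 17540) = 3 - ((16 - 72) - 10814)*22610 = 3 - (-56 - 10814)*22610 = 3 - (-10870)*22610 = 3 - 1*(-245770700) = 3 + 245770700 = 245770703)
k - Z(-23, -205) = 245770703 - (4 + √(-486 - 23)/2) = 245770703 - (4 + √(-509)/2) = 245770703 - (4 + (I*√509)/2) = 245770703 - (4 + I*√509/2) = 245770703 + (-4 - I*√509/2) = 245770699 - I*√509/2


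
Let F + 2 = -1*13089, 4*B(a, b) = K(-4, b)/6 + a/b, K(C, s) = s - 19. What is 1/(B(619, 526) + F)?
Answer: -1052/13749199 ≈ -7.6514e-5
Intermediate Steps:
K(C, s) = -19 + s
B(a, b) = -19/24 + b/24 + a/(4*b) (B(a, b) = ((-19 + b)/6 + a/b)/4 = ((-19 + b)*(⅙) + a/b)/4 = ((-19/6 + b/6) + a/b)/4 = (-19/6 + b/6 + a/b)/4 = -19/24 + b/24 + a/(4*b))
F = -13091 (F = -2 - 1*13089 = -2 - 13089 = -13091)
1/(B(619, 526) + F) = 1/((1/24)*(6*619 + 526*(-19 + 526))/526 - 13091) = 1/((1/24)*(1/526)*(3714 + 526*507) - 13091) = 1/((1/24)*(1/526)*(3714 + 266682) - 13091) = 1/((1/24)*(1/526)*270396 - 13091) = 1/(22533/1052 - 13091) = 1/(-13749199/1052) = -1052/13749199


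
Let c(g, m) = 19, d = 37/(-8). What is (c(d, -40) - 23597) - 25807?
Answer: -49385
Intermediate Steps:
d = -37/8 (d = 37*(-1/8) = -37/8 ≈ -4.6250)
(c(d, -40) - 23597) - 25807 = (19 - 23597) - 25807 = -23578 - 25807 = -49385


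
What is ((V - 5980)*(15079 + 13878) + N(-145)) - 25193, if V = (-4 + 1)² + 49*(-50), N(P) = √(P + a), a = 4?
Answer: -243872090 + I*√141 ≈ -2.4387e+8 + 11.874*I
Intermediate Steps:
N(P) = √(4 + P) (N(P) = √(P + 4) = √(4 + P))
V = -2441 (V = (-3)² - 2450 = 9 - 2450 = -2441)
((V - 5980)*(15079 + 13878) + N(-145)) - 25193 = ((-2441 - 5980)*(15079 + 13878) + √(4 - 145)) - 25193 = (-8421*28957 + √(-141)) - 25193 = (-243846897 + I*√141) - 25193 = -243872090 + I*√141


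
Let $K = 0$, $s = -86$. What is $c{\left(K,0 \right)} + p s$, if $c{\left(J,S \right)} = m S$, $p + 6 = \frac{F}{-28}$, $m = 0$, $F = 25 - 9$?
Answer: $\frac{3956}{7} \approx 565.14$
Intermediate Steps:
$F = 16$ ($F = 25 - 9 = 16$)
$p = - \frac{46}{7}$ ($p = -6 + \frac{16}{-28} = -6 + 16 \left(- \frac{1}{28}\right) = -6 - \frac{4}{7} = - \frac{46}{7} \approx -6.5714$)
$c{\left(J,S \right)} = 0$ ($c{\left(J,S \right)} = 0 S = 0$)
$c{\left(K,0 \right)} + p s = 0 - - \frac{3956}{7} = 0 + \frac{3956}{7} = \frac{3956}{7}$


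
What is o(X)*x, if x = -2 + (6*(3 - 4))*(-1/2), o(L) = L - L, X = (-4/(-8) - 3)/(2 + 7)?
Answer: 0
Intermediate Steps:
X = -5/18 (X = (-4*(-⅛) - 3)/9 = (½ - 3)*(⅑) = -5/2*⅑ = -5/18 ≈ -0.27778)
o(L) = 0
x = 1 (x = -2 + (6*(-1))*(-1*½) = -2 - 6*(-½) = -2 + 3 = 1)
o(X)*x = 0*1 = 0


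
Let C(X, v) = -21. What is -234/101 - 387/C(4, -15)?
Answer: 11391/707 ≈ 16.112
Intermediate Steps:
-234/101 - 387/C(4, -15) = -234/101 - 387/(-21) = -234*1/101 - 387*(-1/21) = -234/101 + 129/7 = 11391/707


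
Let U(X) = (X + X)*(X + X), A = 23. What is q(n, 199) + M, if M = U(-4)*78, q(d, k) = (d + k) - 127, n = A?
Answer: 5087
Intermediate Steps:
n = 23
U(X) = 4*X² (U(X) = (2*X)*(2*X) = 4*X²)
q(d, k) = -127 + d + k
M = 4992 (M = (4*(-4)²)*78 = (4*16)*78 = 64*78 = 4992)
q(n, 199) + M = (-127 + 23 + 199) + 4992 = 95 + 4992 = 5087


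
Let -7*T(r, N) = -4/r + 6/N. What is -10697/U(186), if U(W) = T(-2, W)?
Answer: 331607/9 ≈ 36845.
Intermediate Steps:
T(r, N) = -6/(7*N) + 4/(7*r) (T(r, N) = -(-4/r + 6/N)/7 = -6/(7*N) + 4/(7*r))
U(W) = -2/7 - 6/(7*W) (U(W) = -6/(7*W) + (4/7)/(-2) = -6/(7*W) + (4/7)*(-½) = -6/(7*W) - 2/7 = -2/7 - 6/(7*W))
-10697/U(186) = -10697*651/(-3 - 1*186) = -10697*651/(-3 - 186) = -10697/((2/7)*(1/186)*(-189)) = -10697/(-9/31) = -10697*(-31/9) = 331607/9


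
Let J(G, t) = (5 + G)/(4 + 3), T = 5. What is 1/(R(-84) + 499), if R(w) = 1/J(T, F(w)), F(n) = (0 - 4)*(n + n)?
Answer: 10/4997 ≈ 0.0020012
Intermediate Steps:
F(n) = -8*n
J(G, t) = 5/7 + G/7 (J(G, t) = (5 + G)/7 = (5 + G)*(⅐) = 5/7 + G/7)
R(w) = 7/10 (R(w) = 1/(5/7 + (⅐)*5) = 1/(5/7 + 5/7) = 1/(10/7) = 7/10)
1/(R(-84) + 499) = 1/(7/10 + 499) = 1/(4997/10) = 10/4997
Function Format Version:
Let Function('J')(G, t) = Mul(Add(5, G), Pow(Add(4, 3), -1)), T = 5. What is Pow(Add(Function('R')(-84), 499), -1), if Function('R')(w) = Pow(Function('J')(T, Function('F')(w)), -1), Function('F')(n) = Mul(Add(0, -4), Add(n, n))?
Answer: Rational(10, 4997) ≈ 0.0020012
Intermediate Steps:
Function('F')(n) = Mul(-8, n) (Function('F')(n) = Mul(-4, Mul(2, n)) = Mul(-8, n))
Function('J')(G, t) = Add(Rational(5, 7), Mul(Rational(1, 7), G)) (Function('J')(G, t) = Mul(Add(5, G), Pow(7, -1)) = Mul(Add(5, G), Rational(1, 7)) = Add(Rational(5, 7), Mul(Rational(1, 7), G)))
Function('R')(w) = Rational(7, 10) (Function('R')(w) = Pow(Add(Rational(5, 7), Mul(Rational(1, 7), 5)), -1) = Pow(Add(Rational(5, 7), Rational(5, 7)), -1) = Pow(Rational(10, 7), -1) = Rational(7, 10))
Pow(Add(Function('R')(-84), 499), -1) = Pow(Add(Rational(7, 10), 499), -1) = Pow(Rational(4997, 10), -1) = Rational(10, 4997)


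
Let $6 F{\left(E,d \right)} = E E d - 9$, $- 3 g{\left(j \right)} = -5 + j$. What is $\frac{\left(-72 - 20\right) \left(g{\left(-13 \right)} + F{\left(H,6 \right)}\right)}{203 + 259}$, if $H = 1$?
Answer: $- \frac{23}{21} \approx -1.0952$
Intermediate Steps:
$g{\left(j \right)} = \frac{5}{3} - \frac{j}{3}$ ($g{\left(j \right)} = - \frac{-5 + j}{3} = \frac{5}{3} - \frac{j}{3}$)
$F{\left(E,d \right)} = - \frac{3}{2} + \frac{d E^{2}}{6}$ ($F{\left(E,d \right)} = \frac{E E d - 9}{6} = \frac{E^{2} d - 9}{6} = \frac{d E^{2} - 9}{6} = \frac{-9 + d E^{2}}{6} = - \frac{3}{2} + \frac{d E^{2}}{6}$)
$\frac{\left(-72 - 20\right) \left(g{\left(-13 \right)} + F{\left(H,6 \right)}\right)}{203 + 259} = \frac{\left(-72 - 20\right) \left(\left(\frac{5}{3} - - \frac{13}{3}\right) - \left(\frac{3}{2} - 1^{2}\right)\right)}{203 + 259} = \frac{\left(-92\right) \left(\left(\frac{5}{3} + \frac{13}{3}\right) - \left(\frac{3}{2} - 1\right)\right)}{462} = \frac{\left(-92\right) \left(6 + \left(- \frac{3}{2} + 1\right)\right)}{462} = \frac{\left(-92\right) \left(6 - \frac{1}{2}\right)}{462} = \frac{\left(-92\right) \frac{11}{2}}{462} = \frac{1}{462} \left(-506\right) = - \frac{23}{21}$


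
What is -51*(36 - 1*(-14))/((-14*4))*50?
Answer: 31875/14 ≈ 2276.8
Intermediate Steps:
-51*(36 - 1*(-14))/((-14*4))*50 = -51*(36 + 14)/(-56)*50 = -2550*(-1)/56*50 = -51*(-25/28)*50 = (1275/28)*50 = 31875/14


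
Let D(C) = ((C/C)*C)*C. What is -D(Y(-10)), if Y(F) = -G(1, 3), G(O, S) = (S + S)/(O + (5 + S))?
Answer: -4/9 ≈ -0.44444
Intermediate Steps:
G(O, S) = 2*S/(5 + O + S) (G(O, S) = (2*S)/(5 + O + S) = 2*S/(5 + O + S))
Y(F) = -⅔ (Y(F) = -2*3/(5 + 1 + 3) = -2*3/9 = -1*⅔ = -⅔)
D(C) = C² (D(C) = (1*C)*C = C*C = C²)
-D(Y(-10)) = -(-⅔)² = -1*4/9 = -4/9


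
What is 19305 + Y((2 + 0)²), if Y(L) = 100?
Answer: 19405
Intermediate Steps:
19305 + Y((2 + 0)²) = 19305 + 100 = 19405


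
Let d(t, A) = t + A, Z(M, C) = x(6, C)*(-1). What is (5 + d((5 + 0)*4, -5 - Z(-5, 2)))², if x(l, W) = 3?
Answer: 529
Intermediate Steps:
Z(M, C) = -3 (Z(M, C) = 3*(-1) = -3)
d(t, A) = A + t
(5 + d((5 + 0)*4, -5 - Z(-5, 2)))² = (5 + ((-5 - 1*(-3)) + (5 + 0)*4))² = (5 + ((-5 + 3) + 5*4))² = (5 + (-2 + 20))² = (5 + 18)² = 23² = 529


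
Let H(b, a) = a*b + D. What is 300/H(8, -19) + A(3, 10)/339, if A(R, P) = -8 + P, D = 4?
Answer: -25351/12543 ≈ -2.0211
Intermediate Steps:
H(b, a) = 4 + a*b (H(b, a) = a*b + 4 = 4 + a*b)
300/H(8, -19) + A(3, 10)/339 = 300/(4 - 19*8) + (-8 + 10)/339 = 300/(4 - 152) + 2*(1/339) = 300/(-148) + 2/339 = 300*(-1/148) + 2/339 = -75/37 + 2/339 = -25351/12543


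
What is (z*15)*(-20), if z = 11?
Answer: -3300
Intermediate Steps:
(z*15)*(-20) = (11*15)*(-20) = 165*(-20) = -3300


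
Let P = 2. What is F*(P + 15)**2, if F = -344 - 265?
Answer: -176001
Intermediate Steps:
F = -609
F*(P + 15)**2 = -609*(2 + 15)**2 = -609*17**2 = -609*289 = -176001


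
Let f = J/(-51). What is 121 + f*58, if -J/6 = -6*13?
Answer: -6991/17 ≈ -411.24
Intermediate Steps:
J = 468 (J = -(-36)*13 = -6*(-78) = 468)
f = -156/17 (f = 468/(-51) = 468*(-1/51) = -156/17 ≈ -9.1765)
121 + f*58 = 121 - 156/17*58 = 121 - 9048/17 = -6991/17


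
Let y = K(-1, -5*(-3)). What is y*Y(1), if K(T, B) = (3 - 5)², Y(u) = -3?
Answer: -12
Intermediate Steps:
K(T, B) = 4 (K(T, B) = (-2)² = 4)
y = 4
y*Y(1) = 4*(-3) = -12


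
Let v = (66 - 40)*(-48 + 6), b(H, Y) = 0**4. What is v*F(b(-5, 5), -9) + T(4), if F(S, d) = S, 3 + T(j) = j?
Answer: 1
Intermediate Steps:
T(j) = -3 + j
b(H, Y) = 0
v = -1092 (v = 26*(-42) = -1092)
v*F(b(-5, 5), -9) + T(4) = -1092*0 + (-3 + 4) = 0 + 1 = 1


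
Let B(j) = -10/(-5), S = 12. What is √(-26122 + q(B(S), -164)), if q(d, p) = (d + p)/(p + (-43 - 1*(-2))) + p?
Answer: 2*I*√276158985/205 ≈ 162.13*I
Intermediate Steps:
B(j) = 2 (B(j) = -10*(-⅕) = 2)
q(d, p) = p + (d + p)/(-41 + p) (q(d, p) = (d + p)/(p + (-43 + 2)) + p = (d + p)/(p - 41) + p = (d + p)/(-41 + p) + p = p + (d + p)/(-41 + p))
√(-26122 + q(B(S), -164)) = √(-26122 + (2 + (-164)² - 40*(-164))/(-41 - 164)) = √(-26122 + (2 + 26896 + 6560)/(-205)) = √(-26122 - 1/205*33458) = √(-26122 - 33458/205) = √(-5388468/205) = 2*I*√276158985/205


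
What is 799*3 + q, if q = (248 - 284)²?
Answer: 3693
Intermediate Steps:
q = 1296 (q = (-36)² = 1296)
799*3 + q = 799*3 + 1296 = 2397 + 1296 = 3693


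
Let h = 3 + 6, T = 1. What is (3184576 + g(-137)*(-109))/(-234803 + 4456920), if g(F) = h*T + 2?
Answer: 3183377/4222117 ≈ 0.75398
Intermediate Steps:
h = 9
g(F) = 11 (g(F) = 9*1 + 2 = 9 + 2 = 11)
(3184576 + g(-137)*(-109))/(-234803 + 4456920) = (3184576 + 11*(-109))/(-234803 + 4456920) = (3184576 - 1199)/4222117 = 3183377*(1/4222117) = 3183377/4222117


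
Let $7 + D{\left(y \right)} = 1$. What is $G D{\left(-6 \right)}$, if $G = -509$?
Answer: $3054$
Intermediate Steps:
$D{\left(y \right)} = -6$ ($D{\left(y \right)} = -7 + 1 = -6$)
$G D{\left(-6 \right)} = \left(-509\right) \left(-6\right) = 3054$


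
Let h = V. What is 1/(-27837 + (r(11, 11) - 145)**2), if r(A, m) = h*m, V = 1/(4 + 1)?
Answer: -25/186129 ≈ -0.00013432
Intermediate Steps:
V = 1/5 ≈ 0.20000
h = 1/5 ≈ 0.20000
r(A, m) = m/5
1/(-27837 + (r(11, 11) - 145)**2) = 1/(-27837 + ((1/5)*11 - 145)**2) = 1/(-27837 + (11/5 - 145)**2) = 1/(-27837 + (-714/5)**2) = 1/(-27837 + 509796/25) = 1/(-186129/25) = -25/186129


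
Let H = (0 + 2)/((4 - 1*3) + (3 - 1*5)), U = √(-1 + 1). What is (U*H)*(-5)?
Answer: 0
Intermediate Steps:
U = 0 (U = √0 = 0)
H = -2 (H = 2/((4 - 3) + (3 - 5)) = 2/(1 - 2) = 2/(-1) = 2*(-1) = -2)
(U*H)*(-5) = (0*(-2))*(-5) = 0*(-5) = 0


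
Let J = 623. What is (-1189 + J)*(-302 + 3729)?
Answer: -1939682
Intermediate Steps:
(-1189 + J)*(-302 + 3729) = (-1189 + 623)*(-302 + 3729) = -566*3427 = -1939682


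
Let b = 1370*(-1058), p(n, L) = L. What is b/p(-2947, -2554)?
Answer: 724730/1277 ≈ 567.53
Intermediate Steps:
b = -1449460
b/p(-2947, -2554) = -1449460/(-2554) = -1449460*(-1/2554) = 724730/1277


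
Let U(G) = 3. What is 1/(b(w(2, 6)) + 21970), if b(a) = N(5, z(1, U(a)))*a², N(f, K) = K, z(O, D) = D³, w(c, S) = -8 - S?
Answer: 1/27262 ≈ 3.6681e-5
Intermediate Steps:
b(a) = 27*a² (b(a) = 3³*a² = 27*a²)
1/(b(w(2, 6)) + 21970) = 1/(27*(-8 - 1*6)² + 21970) = 1/(27*(-8 - 6)² + 21970) = 1/(27*(-14)² + 21970) = 1/(27*196 + 21970) = 1/(5292 + 21970) = 1/27262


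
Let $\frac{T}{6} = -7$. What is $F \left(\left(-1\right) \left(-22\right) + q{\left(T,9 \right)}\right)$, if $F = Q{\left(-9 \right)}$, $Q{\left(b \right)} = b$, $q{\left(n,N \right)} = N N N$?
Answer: $-6759$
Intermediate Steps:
$T = -42$ ($T = 6 \left(-7\right) = -42$)
$q{\left(n,N \right)} = N^{3}$ ($q{\left(n,N \right)} = N^{2} N = N^{3}$)
$F = -9$
$F \left(\left(-1\right) \left(-22\right) + q{\left(T,9 \right)}\right) = - 9 \left(\left(-1\right) \left(-22\right) + 9^{3}\right) = - 9 \left(22 + 729\right) = \left(-9\right) 751 = -6759$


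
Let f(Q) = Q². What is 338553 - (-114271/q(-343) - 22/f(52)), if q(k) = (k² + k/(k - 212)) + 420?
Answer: 14997047111631553/44297359288 ≈ 3.3855e+5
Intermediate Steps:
q(k) = 420 + k² + k/(-212 + k) (q(k) = (k² + k/(-212 + k)) + 420 = 420 + k² + k/(-212 + k))
338553 - (-114271/q(-343) - 22/f(52)) = 338553 - (-114271*(-212 - 343)/(-89040 + (-343)³ - 212*(-343)² + 421*(-343)) - 22/(52²)) = 338553 - (-114271*(-555/(-89040 - 40353607 - 212*117649 - 144403)) - 22/2704) = 338553 - (-114271*(-555/(-89040 - 40353607 - 24941588 - 144403)) - 22*1/2704) = 338553 - (-114271/((-1/555*(-65528638))) - 11/1352) = 338553 - (-114271/65528638/555 - 11/1352) = 338553 - (-114271*555/65528638 - 11/1352) = 338553 - (-63420405/65528638 - 11/1352) = 338553 - 1*(-43232601289/44297359288) = 338553 + 43232601289/44297359288 = 14997047111631553/44297359288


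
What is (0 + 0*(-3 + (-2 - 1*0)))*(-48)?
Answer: 0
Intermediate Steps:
(0 + 0*(-3 + (-2 - 1*0)))*(-48) = (0 + 0*(-3 + (-2 + 0)))*(-48) = (0 + 0*(-3 - 2))*(-48) = (0 + 0*(-5))*(-48) = (0 + 0)*(-48) = 0*(-48) = 0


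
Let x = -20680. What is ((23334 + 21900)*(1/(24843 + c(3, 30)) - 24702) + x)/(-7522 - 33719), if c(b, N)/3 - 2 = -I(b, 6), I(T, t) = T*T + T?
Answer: 3080646838610/113701437 ≈ 27094.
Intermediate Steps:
I(T, t) = T + T² (I(T, t) = T² + T = T + T²)
c(b, N) = 6 - 3*b*(1 + b) (c(b, N) = 6 + 3*(-b*(1 + b)) = 6 - 3*b*(1 + b))
((23334 + 21900)*(1/(24843 + c(3, 30)) - 24702) + x)/(-7522 - 33719) = ((23334 + 21900)*(1/(24843 + (6 - 3*3*(1 + 3))) - 24702) - 20680)/(-7522 - 33719) = (45234*(1/(24843 + (6 - 3*3*4)) - 24702) - 20680)/(-41241) = (45234*(1/(24843 + (6 - 36)) - 24702) - 20680)*(-1/41241) = (45234*(1/(24843 - 30) - 24702) - 20680)*(-1/41241) = (45234*(1/24813 - 24702) - 20680)*(-1/41241) = (45234*(-612930725/24813) - 20680)*(-1/41241) = (-3080589823850/2757 - 20680)*(-1/41241) = -3080646838610/2757*(-1/41241) = 3080646838610/113701437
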